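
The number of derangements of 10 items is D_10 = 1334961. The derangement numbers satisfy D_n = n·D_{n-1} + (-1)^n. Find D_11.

D_11 = 11·1334961 - 1 = 14684570.

14684570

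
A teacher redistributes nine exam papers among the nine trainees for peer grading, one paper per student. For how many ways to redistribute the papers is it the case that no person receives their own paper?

133496

Use !n = (n-1)(!(n-1) + !(n-2)).
!9 = 8·(14833 + 1854) = 8·16687 = 133496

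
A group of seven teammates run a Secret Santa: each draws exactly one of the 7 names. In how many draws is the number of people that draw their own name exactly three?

315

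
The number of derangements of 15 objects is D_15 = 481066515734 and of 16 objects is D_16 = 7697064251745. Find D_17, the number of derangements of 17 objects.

130850092279664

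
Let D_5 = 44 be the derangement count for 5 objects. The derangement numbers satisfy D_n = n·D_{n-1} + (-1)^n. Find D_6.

265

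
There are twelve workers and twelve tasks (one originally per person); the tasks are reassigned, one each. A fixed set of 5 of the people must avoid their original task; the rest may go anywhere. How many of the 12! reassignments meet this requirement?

Inclusion-exclusion on the 5 forbidden self-matches:
Σ_{j=0}^{5} (-1)^j C(5,j)(12-j)!
= C(5,0)·12! - C(5,1)·11! + C(5,2)·10! - C(5,3)·9! + C(5,4)·8! - C(5,5)·7!
= 479001600 - 199584000 + 36288000 - 3628800 + 201600 - 5040
= 312273360

312273360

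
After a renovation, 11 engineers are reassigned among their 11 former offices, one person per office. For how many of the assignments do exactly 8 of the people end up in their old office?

Pick the 8 fixed positions: C(11,8) = 165 ways.
The remaining 3 must be deranged: !3 = 2.
Total: 165 × 2 = 330.

330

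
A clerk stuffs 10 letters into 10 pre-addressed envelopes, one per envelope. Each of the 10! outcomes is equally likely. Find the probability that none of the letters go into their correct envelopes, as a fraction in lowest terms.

Favorable outcomes: !10 = 1334961.
Total outcomes: 10! = 3628800.
Probability = 1334961/3628800 = 16481/44800.

16481/44800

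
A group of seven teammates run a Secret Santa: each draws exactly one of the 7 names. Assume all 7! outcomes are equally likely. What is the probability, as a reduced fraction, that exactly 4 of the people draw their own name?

Favorable outcomes: C(7,4)·!3 = 35·2 = 70.
Total outcomes: 7! = 5040.
Probability = 70/5040 = 1/72.

1/72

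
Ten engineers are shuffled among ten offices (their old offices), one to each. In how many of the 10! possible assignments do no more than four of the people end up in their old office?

3615536

# with exactly i fixed is C(10,i)·!(10-i); sum over i=0..4:
  i=0: C(10,0)·!10 = 1·1334961 = 1334961
  i=1: C(10,1)·!9 = 10·133496 = 1334960
  i=2: C(10,2)·!8 = 45·14833 = 667485
  i=3: C(10,3)·!7 = 120·1854 = 222480
  i=4: C(10,4)·!6 = 210·265 = 55650
Total = 3615536.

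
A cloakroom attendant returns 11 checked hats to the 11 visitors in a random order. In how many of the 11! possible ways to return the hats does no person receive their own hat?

14684570

Recurrence: !11 = 10·(!10 + !9).
!11 = 10·(1334961 + 133496) = 10·1468457 = 14684570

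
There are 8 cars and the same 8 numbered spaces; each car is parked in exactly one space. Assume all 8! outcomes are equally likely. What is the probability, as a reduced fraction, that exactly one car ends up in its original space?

Favorable outcomes: C(8,1)·!7 = 8·1854 = 14832.
Total outcomes: 8! = 40320.
Probability = 14832/40320 = 103/280.

103/280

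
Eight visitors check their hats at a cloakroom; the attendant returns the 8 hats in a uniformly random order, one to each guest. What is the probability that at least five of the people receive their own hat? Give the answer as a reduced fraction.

47/13440

Favorable outcomes: Σ_{i≥5} C(8,i)·!(8-i) = 56·2 + 28·1 + 8·0 + 1·1 = 141.
Total outcomes: 8! = 40320.
Probability = 141/40320 = 47/13440.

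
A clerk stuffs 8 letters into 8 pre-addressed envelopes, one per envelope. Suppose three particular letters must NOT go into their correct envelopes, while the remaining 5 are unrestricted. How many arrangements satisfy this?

27240

Inclusion-exclusion on the 3 forbidden self-matches:
Σ_{j=0}^{3} (-1)^j C(3,j)(8-j)!
= C(3,0)·8! - C(3,1)·7! + C(3,2)·6! - C(3,3)·5!
= 40320 - 15120 + 2160 - 120
= 27240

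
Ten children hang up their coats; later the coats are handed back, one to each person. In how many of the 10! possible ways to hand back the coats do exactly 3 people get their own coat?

222480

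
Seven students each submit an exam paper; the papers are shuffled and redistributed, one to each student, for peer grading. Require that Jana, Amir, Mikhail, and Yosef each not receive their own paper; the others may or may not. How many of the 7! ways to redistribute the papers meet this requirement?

Let A_j be the event that the j-th constrained one is fixed. By inclusion-exclusion over the 4 events:
Σ_{j=0}^{4} (-1)^j C(4,j)(7-j)!
= C(4,0)·7! - C(4,1)·6! + C(4,2)·5! - C(4,3)·4! + C(4,4)·3!
= 5040 - 2880 + 720 - 96 + 6
= 2790

2790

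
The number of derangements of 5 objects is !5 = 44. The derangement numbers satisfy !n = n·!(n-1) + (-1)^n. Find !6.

!6 = 6·44 + 1 = 265.

265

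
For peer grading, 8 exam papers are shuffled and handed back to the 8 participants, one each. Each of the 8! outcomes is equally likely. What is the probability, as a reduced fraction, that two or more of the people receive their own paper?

Favorable outcomes: Σ_{i≥2} C(8,i)·!(8-i) = 28·265 + 56·44 + 70·9 + 56·2 + 28·1 + 8·0 + 1·1 = 10655.
Total outcomes: 8! = 40320.
Probability = 10655/40320 = 2131/8064.

2131/8064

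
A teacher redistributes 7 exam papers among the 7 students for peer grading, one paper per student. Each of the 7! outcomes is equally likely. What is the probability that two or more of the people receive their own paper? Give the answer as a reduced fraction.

1331/5040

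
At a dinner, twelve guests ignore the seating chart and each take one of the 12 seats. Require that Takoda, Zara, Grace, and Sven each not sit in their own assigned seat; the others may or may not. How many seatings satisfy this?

339696000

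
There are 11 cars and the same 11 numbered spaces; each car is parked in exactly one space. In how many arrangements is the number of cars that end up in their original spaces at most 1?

Sum C(11,i)·!(11-i) for i = 0..1:
  i=0: C(11,0)·!11 = 1·14684570 = 14684570
  i=1: C(11,1)·!10 = 11·1334961 = 14684571
Total = 29369141.

29369141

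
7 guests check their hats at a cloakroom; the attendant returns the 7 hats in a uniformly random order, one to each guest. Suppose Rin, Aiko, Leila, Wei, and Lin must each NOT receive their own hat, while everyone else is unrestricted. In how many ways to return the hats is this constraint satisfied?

Let A_j be the event that the j-th constrained one is fixed. By inclusion-exclusion over the 5 events:
Σ_{j=0}^{5} (-1)^j C(5,j)(7-j)!
= C(5,0)·7! - C(5,1)·6! + C(5,2)·5! - C(5,3)·4! + C(5,4)·3! - C(5,5)·2!
= 5040 - 3600 + 1200 - 240 + 30 - 2
= 2428

2428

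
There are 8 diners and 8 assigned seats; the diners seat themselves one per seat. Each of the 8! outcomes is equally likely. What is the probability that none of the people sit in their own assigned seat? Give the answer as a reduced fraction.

2119/5760

Favorable outcomes: !8 = 14833.
Total outcomes: 8! = 40320.
Probability = 14833/40320 = 2119/5760.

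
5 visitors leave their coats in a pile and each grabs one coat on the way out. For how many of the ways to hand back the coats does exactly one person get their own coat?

Choose which one of the 5 is fixed: C(5,1) = 5.
The remaining 4 must be deranged: !4 = 9.
Total: 5 × 9 = 45.

45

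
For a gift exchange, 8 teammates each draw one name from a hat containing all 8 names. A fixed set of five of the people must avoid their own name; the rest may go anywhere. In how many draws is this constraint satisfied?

Let A_j be the event that the j-th constrained one is fixed. By inclusion-exclusion over the 5 events:
Σ_{j=0}^{5} (-1)^j C(5,j)(8-j)!
= C(5,0)·8! - C(5,1)·7! + C(5,2)·6! - C(5,3)·5! + C(5,4)·4! - C(5,5)·3!
= 40320 - 25200 + 7200 - 1200 + 120 - 6
= 21234

21234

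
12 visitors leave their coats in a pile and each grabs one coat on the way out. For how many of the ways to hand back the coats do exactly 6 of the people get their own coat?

Pick the 6 fixed positions: C(12,6) = 924 ways.
The other 6 form a derangement: !6 = 265.
Total: 924 × 265 = 244860.

244860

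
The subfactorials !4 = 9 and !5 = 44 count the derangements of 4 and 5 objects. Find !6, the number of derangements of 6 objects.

!6 = (6-1)·(!5 + !4) = 5·(44 + 9) = 5·53 = 265.

265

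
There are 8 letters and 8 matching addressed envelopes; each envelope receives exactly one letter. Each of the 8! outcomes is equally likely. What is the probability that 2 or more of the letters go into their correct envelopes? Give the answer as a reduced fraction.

2131/8064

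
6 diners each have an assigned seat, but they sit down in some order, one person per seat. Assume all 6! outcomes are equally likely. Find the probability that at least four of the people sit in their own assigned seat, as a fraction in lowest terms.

1/45

Favorable outcomes: Σ_{i≥4} C(6,i)·!(6-i) = 15·1 + 6·0 + 1·1 = 16.
Total outcomes: 6! = 720.
Probability = 16/720 = 1/45.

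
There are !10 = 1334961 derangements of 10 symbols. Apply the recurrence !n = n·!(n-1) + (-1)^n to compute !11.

14684570

!11 = 11·1334961 - 1 = 14684570.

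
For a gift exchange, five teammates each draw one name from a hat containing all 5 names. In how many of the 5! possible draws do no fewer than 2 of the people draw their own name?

Sum C(5,i)·!(5-i) for i = 2..5:
  i=2: C(5,2)·!3 = 10·2 = 20
  i=3: C(5,3)·!2 = 10·1 = 10
  i=4: C(5,4)·!1 = 5·0 = 0
  i=5: C(5,5)·!0 = 1·1 = 1
Total = 31.

31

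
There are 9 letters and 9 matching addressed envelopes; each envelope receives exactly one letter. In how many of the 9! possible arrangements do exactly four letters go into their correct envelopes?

Choose which 4 of the 9 are fixed: C(9,4) = 126.
The other 5 form a derangement: !5 = 44.
Total: 126 × 44 = 5544.

5544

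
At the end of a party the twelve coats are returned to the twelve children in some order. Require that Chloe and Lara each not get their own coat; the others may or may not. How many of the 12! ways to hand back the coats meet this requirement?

402796800

Let A_j be the event that the j-th constrained one is fixed. By inclusion-exclusion over the 2 events:
Σ_{j=0}^{2} (-1)^j C(2,j)(12-j)!
= C(2,0)·12! - C(2,1)·11! + C(2,2)·10!
= 479001600 - 79833600 + 3628800
= 402796800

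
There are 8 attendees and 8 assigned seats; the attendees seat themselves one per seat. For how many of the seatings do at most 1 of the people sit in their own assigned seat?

Sum C(8,i)·!(8-i) for i = 0..1:
  i=0: C(8,0)·!8 = 1·14833 = 14833
  i=1: C(8,1)·!7 = 8·1854 = 14832
Total = 29665.

29665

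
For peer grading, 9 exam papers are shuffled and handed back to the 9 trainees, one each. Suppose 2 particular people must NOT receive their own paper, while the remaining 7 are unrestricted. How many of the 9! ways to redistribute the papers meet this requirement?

287280

Inclusion-exclusion on the 2 forbidden self-matches:
Σ_{j=0}^{2} (-1)^j C(2,j)(9-j)!
= C(2,0)·9! - C(2,1)·8! + C(2,2)·7!
= 362880 - 80640 + 5040
= 287280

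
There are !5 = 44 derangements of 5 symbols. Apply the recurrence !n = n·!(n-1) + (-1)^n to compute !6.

!6 = 6·44 + 1 = 265.

265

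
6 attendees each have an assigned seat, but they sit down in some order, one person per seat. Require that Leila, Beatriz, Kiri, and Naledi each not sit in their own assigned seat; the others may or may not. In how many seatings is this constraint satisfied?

Inclusion-exclusion on the 4 forbidden self-matches:
Σ_{j=0}^{4} (-1)^j C(4,j)(6-j)!
= C(4,0)·6! - C(4,1)·5! + C(4,2)·4! - C(4,3)·3! + C(4,4)·2!
= 720 - 480 + 144 - 24 + 2
= 362

362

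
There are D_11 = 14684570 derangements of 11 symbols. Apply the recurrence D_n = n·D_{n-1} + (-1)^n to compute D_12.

176214841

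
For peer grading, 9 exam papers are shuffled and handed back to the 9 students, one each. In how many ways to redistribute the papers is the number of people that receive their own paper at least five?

Sum C(9,i)·!(9-i) for i = 5..9:
  i=5: C(9,5)·!4 = 126·9 = 1134
  i=6: C(9,6)·!3 = 84·2 = 168
  i=7: C(9,7)·!2 = 36·1 = 36
  i=8: C(9,8)·!1 = 9·0 = 0
  i=9: C(9,9)·!0 = 1·1 = 1
Total = 1339.

1339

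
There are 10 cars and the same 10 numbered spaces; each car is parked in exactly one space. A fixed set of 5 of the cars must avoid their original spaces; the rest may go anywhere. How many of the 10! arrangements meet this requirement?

Let A_j be the event that the j-th constrained one is fixed. By inclusion-exclusion over the 5 events:
Σ_{j=0}^{5} (-1)^j C(5,j)(10-j)!
= C(5,0)·10! - C(5,1)·9! + C(5,2)·8! - C(5,3)·7! + C(5,4)·6! - C(5,5)·5!
= 3628800 - 1814400 + 403200 - 50400 + 3600 - 120
= 2170680

2170680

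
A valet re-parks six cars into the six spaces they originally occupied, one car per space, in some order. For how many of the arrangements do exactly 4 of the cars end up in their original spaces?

15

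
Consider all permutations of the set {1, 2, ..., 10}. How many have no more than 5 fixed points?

# with exactly i fixed is C(10,i)·!(10-i); sum over i=0..5:
  i=0: C(10,0)·!10 = 1·1334961 = 1334961
  i=1: C(10,1)·!9 = 10·133496 = 1334960
  i=2: C(10,2)·!8 = 45·14833 = 667485
  i=3: C(10,3)·!7 = 120·1854 = 222480
  i=4: C(10,4)·!6 = 210·265 = 55650
  i=5: C(10,5)·!5 = 252·44 = 11088
Total = 3626624.

3626624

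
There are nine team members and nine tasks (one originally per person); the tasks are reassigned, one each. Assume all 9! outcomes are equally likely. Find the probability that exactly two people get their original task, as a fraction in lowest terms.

103/560

Favorable outcomes: C(9,2)·!7 = 36·1854 = 66744.
Total outcomes: 9! = 362880.
Probability = 66744/362880 = 103/560.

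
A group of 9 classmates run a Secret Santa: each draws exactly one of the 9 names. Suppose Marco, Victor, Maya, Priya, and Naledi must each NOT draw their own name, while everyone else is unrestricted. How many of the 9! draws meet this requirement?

205056

Inclusion-exclusion on the 5 forbidden self-matches:
Σ_{j=0}^{5} (-1)^j C(5,j)(9-j)!
= C(5,0)·9! - C(5,1)·8! + C(5,2)·7! - C(5,3)·6! + C(5,4)·5! - C(5,5)·4!
= 362880 - 201600 + 50400 - 7200 + 600 - 24
= 205056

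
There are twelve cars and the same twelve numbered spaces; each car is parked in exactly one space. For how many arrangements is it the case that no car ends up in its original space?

!12 is the nearest integer to 12!/e.
12! = 479001600, and 479001600/e ≈ 176214840.93, so !12 = 176214841.

176214841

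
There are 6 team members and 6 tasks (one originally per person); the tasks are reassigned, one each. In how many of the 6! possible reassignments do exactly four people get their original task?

Pick the 4 fixed positions: C(6,4) = 15 ways.
The remaining 2 must be deranged: !2 = 1.
Total: 15 × 1 = 15.

15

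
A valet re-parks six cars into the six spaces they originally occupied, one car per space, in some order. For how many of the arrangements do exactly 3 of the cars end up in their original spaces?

40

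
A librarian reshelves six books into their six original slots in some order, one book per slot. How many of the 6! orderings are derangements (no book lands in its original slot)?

265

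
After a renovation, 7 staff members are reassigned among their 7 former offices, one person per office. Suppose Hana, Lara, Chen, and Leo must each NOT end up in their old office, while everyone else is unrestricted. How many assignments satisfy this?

2790

Let A_j be the event that the j-th constrained one is fixed. By inclusion-exclusion over the 4 events:
Σ_{j=0}^{4} (-1)^j C(4,j)(7-j)!
= C(4,0)·7! - C(4,1)·6! + C(4,2)·5! - C(4,3)·4! + C(4,4)·3!
= 5040 - 2880 + 720 - 96 + 6
= 2790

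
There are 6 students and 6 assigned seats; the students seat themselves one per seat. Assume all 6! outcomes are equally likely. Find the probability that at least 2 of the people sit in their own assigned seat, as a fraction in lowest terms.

191/720

Favorable outcomes: Σ_{i≥2} C(6,i)·!(6-i) = 15·9 + 20·2 + 15·1 + 6·0 + 1·1 = 191.
Total outcomes: 6! = 720.
Probability = 191/720 = 191/720.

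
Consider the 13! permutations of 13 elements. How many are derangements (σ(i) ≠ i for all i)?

!13 = 13! · Σ_{k=0}^{13} (-1)^k/k!
= 13! - 13!/1! + 13!/2! - 13!/3! + 13!/4! - 13!/5! + 13!/6! - 13!/7! + 13!/8! - 13!/9! + 13!/10! - 13!/11! + 13!/12! - 13!/13!
= 6227020800 - 6227020800 + 3113510400 - 1037836800 + 259459200 - 51891840 + 8648640 - 1235520 + 154440 - 17160 + 1716 - 156 + 13 - 1
= 2290792932

2290792932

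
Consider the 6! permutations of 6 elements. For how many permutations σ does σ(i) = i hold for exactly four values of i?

15

Choose which 4 of the 6 are fixed: C(6,4) = 15.
The other 2 form a derangement: !2 = 1.
Total: 15 × 1 = 15.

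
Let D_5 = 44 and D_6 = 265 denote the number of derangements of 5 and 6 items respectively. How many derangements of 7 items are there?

1854

D_7 = (7-1)·(D_6 + D_5) = 6·(265 + 44) = 6·309 = 1854.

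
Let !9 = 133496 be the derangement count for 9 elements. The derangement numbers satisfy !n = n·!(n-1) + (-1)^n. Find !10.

1334961

!10 = 10·133496 + 1 = 1334961.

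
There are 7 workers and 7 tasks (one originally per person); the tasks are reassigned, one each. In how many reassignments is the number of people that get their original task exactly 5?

21

Choose which 5 of the 7 are fixed: C(7,5) = 21.
The other 2 form a derangement: !2 = 1.
Total: 21 × 1 = 21.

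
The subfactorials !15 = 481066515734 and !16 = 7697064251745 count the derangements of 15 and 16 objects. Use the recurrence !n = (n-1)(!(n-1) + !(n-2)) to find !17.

!17 = (17-1)·(!16 + !15) = 16·(7697064251745 + 481066515734) = 16·8178130767479 = 130850092279664.

130850092279664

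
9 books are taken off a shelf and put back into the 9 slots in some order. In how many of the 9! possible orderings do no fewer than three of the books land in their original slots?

Sum C(9,i)·!(9-i) for i = 3..9:
  i=3: C(9,3)·!6 = 84·265 = 22260
  i=4: C(9,4)·!5 = 126·44 = 5544
  i=5: C(9,5)·!4 = 126·9 = 1134
  i=6: C(9,6)·!3 = 84·2 = 168
  i=7: C(9,7)·!2 = 36·1 = 36
  i=8: C(9,8)·!1 = 9·0 = 0
  i=9: C(9,9)·!0 = 1·1 = 1
Total = 29143.

29143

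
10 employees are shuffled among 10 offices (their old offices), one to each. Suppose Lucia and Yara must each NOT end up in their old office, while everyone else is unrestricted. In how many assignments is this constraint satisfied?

Inclusion-exclusion on the 2 forbidden self-matches:
Σ_{j=0}^{2} (-1)^j C(2,j)(10-j)!
= C(2,0)·10! - C(2,1)·9! + C(2,2)·8!
= 3628800 - 725760 + 40320
= 2943360

2943360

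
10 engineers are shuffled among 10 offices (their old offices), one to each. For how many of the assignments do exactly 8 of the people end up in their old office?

45

Pick the 8 fixed positions: C(10,8) = 45 ways.
The other 2 form a derangement: !2 = 1.
Total: 45 × 1 = 45.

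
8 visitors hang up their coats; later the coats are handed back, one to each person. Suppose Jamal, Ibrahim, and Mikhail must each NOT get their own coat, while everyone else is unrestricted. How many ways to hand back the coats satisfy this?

27240

Let A_j be the event that the j-th constrained one is fixed. By inclusion-exclusion over the 3 events:
Σ_{j=0}^{3} (-1)^j C(3,j)(8-j)!
= C(3,0)·8! - C(3,1)·7! + C(3,2)·6! - C(3,3)·5!
= 40320 - 15120 + 2160 - 120
= 27240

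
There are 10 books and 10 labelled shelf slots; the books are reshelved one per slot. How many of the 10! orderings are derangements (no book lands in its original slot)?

!10 = 10! · Σ_{k=0}^{10} (-1)^k/k!
= 10! - 10!/1! + 10!/2! - 10!/3! + 10!/4! - 10!/5! + 10!/6! - 10!/7! + 10!/8! - 10!/9! + 10!/10!
= 3628800 - 3628800 + 1814400 - 604800 + 151200 - 30240 + 5040 - 720 + 90 - 10 + 1
= 1334961

1334961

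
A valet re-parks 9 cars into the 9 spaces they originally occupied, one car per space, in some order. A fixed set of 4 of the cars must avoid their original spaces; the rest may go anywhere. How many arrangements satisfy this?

229080

Let A_j be the event that the j-th constrained one is fixed. By inclusion-exclusion over the 4 events:
Σ_{j=0}^{4} (-1)^j C(4,j)(9-j)!
= C(4,0)·9! - C(4,1)·8! + C(4,2)·7! - C(4,3)·6! + C(4,4)·5!
= 362880 - 161280 + 30240 - 2880 + 120
= 229080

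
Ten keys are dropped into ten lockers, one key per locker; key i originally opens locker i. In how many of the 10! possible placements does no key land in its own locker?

!10 = 10! · Σ_{k=0}^{10} (-1)^k/k!
= 10! - 10!/1! + 10!/2! - 10!/3! + 10!/4! - 10!/5! + 10!/6! - 10!/7! + 10!/8! - 10!/9! + 10!/10!
= 3628800 - 3628800 + 1814400 - 604800 + 151200 - 30240 + 5040 - 720 + 90 - 10 + 1
= 1334961

1334961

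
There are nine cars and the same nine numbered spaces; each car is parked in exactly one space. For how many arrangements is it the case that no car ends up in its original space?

Use !n = (n-1)(!(n-1) + !(n-2)).
!9 = 8·(14833 + 1854) = 8·16687 = 133496

133496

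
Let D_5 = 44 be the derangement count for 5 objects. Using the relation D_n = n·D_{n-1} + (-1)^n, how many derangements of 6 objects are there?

265

D_6 = 6·44 + 1 = 265.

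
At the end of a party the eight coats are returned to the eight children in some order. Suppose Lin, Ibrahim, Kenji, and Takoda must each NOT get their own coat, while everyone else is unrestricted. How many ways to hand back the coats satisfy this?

24024

Inclusion-exclusion on the 4 forbidden self-matches:
Σ_{j=0}^{4} (-1)^j C(4,j)(8-j)!
= C(4,0)·8! - C(4,1)·7! + C(4,2)·6! - C(4,3)·5! + C(4,4)·4!
= 40320 - 20160 + 4320 - 480 + 24
= 24024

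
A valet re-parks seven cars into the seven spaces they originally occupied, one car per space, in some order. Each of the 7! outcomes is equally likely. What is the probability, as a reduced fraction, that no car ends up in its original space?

Favorable outcomes: !7 = 1854.
Total outcomes: 7! = 5040.
Probability = 1854/5040 = 103/280.

103/280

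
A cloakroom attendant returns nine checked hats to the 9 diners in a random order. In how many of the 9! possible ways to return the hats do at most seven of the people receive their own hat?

362879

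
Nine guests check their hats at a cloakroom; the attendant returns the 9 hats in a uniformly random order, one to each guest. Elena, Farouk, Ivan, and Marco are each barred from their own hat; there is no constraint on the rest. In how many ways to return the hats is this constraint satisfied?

229080

Inclusion-exclusion on the 4 forbidden self-matches:
Σ_{j=0}^{4} (-1)^j C(4,j)(9-j)!
= C(4,0)·9! - C(4,1)·8! + C(4,2)·7! - C(4,3)·6! + C(4,4)·5!
= 362880 - 161280 + 30240 - 2880 + 120
= 229080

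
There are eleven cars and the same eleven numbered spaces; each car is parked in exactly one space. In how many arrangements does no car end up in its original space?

!11 = 11! · Σ_{k=0}^{11} (-1)^k/k!
= 11! - 11!/1! + 11!/2! - 11!/3! + 11!/4! - 11!/5! + 11!/6! - 11!/7! + 11!/8! - 11!/9! + 11!/10! - 11!/11!
= 39916800 - 39916800 + 19958400 - 6652800 + 1663200 - 332640 + 55440 - 7920 + 990 - 110 + 11 - 1
= 14684570

14684570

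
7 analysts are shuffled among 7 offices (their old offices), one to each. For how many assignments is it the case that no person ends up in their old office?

1854

!7 = 7! · Σ_{k=0}^{7} (-1)^k/k!
= 7! - 7!/1! + 7!/2! - 7!/3! + 7!/4! - 7!/5! + 7!/6! - 7!/7!
= 5040 - 5040 + 2520 - 840 + 210 - 42 + 7 - 1
= 1854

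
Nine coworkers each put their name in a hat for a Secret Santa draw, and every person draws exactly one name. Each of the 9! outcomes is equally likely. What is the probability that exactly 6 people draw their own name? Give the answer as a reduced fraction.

1/2160

Favorable outcomes: C(9,6)·!3 = 84·2 = 168.
Total outcomes: 9! = 362880.
Probability = 168/362880 = 1/2160.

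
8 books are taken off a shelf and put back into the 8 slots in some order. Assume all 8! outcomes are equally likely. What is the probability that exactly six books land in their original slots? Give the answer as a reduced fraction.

Favorable outcomes: C(8,6)·!2 = 28·1 = 28.
Total outcomes: 8! = 40320.
Probability = 28/40320 = 1/1440.

1/1440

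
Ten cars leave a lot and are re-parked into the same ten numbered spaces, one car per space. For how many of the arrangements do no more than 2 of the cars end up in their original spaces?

3337406

# with exactly i fixed is C(10,i)·!(10-i); sum over i=0..2:
  i=0: C(10,0)·!10 = 1·1334961 = 1334961
  i=1: C(10,1)·!9 = 10·133496 = 1334960
  i=2: C(10,2)·!8 = 45·14833 = 667485
Total = 3337406.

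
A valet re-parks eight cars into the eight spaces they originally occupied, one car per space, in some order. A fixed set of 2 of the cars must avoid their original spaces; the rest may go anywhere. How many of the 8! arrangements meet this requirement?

30960

Let A_j be the event that the j-th constrained one is fixed. By inclusion-exclusion over the 2 events:
Σ_{j=0}^{2} (-1)^j C(2,j)(8-j)!
= C(2,0)·8! - C(2,1)·7! + C(2,2)·6!
= 40320 - 10080 + 720
= 30960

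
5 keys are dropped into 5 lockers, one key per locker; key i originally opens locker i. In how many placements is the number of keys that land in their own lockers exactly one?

Pick the single fixed position: C(5,1) = 5 ways.
The other 4 form a derangement: !4 = 9.
Total: 5 × 9 = 45.

45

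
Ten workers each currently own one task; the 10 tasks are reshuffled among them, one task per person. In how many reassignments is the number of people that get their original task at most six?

3628514

# with exactly i fixed is C(10,i)·!(10-i); sum over i=0..6:
  i=0: C(10,0)·!10 = 1·1334961 = 1334961
  i=1: C(10,1)·!9 = 10·133496 = 1334960
  i=2: C(10,2)·!8 = 45·14833 = 667485
  i=3: C(10,3)·!7 = 120·1854 = 222480
  i=4: C(10,4)·!6 = 210·265 = 55650
  i=5: C(10,5)·!5 = 252·44 = 11088
  i=6: C(10,6)·!4 = 210·9 = 1890
Total = 3628514.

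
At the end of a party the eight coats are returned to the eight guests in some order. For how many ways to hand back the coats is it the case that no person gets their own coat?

14833

Use !n = n·!(n-1) + (-1)^n.
!8 = 8·1854 + 1 = 14833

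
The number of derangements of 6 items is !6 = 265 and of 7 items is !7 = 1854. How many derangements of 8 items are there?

14833

!8 = (8-1)·(!7 + !6) = 7·(1854 + 265) = 7·2119 = 14833.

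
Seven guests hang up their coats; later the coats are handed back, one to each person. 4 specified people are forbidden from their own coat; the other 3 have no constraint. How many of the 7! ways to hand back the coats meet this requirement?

Inclusion-exclusion on the 4 forbidden self-matches:
Σ_{j=0}^{4} (-1)^j C(4,j)(7-j)!
= C(4,0)·7! - C(4,1)·6! + C(4,2)·5! - C(4,3)·4! + C(4,4)·3!
= 5040 - 2880 + 720 - 96 + 6
= 2790

2790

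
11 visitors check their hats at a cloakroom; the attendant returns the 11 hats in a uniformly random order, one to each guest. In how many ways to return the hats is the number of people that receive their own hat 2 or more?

10547659

Sum C(11,i)·!(11-i) for i = 2..11:
  i=2: C(11,2)·!9 = 55·133496 = 7342280
  i=3: C(11,3)·!8 = 165·14833 = 2447445
  i=4: C(11,4)·!7 = 330·1854 = 611820
  i=5: C(11,5)·!6 = 462·265 = 122430
  i=6: C(11,6)·!5 = 462·44 = 20328
  i=7: C(11,7)·!4 = 330·9 = 2970
  i=8: C(11,8)·!3 = 165·2 = 330
  i=9: C(11,9)·!2 = 55·1 = 55
  i=10: C(11,10)·!1 = 11·0 = 0
  i=11: C(11,11)·!0 = 1·1 = 1
Total = 10547659.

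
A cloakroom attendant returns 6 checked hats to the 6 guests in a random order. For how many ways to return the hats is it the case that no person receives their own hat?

The subfactorial !6 = [6!/e] (nearest integer).
6! = 720, and 720/e ≈ 264.87, so !6 = 265.

265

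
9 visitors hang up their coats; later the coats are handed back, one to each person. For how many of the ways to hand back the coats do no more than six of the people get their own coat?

362843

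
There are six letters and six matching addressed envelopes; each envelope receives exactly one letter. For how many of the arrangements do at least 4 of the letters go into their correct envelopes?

16

Sum C(6,i)·!(6-i) for i = 4..6:
  i=4: C(6,4)·!2 = 15·1 = 15
  i=5: C(6,5)·!1 = 6·0 = 0
  i=6: C(6,6)·!0 = 1·1 = 1
Total = 16.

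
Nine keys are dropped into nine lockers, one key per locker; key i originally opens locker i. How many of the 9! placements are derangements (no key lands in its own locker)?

The number of derangements of 9 is !9 = Σ_{k=0}^{9} (-1)^k·9!/k!
= 9! - 9!/1! + 9!/2! - 9!/3! + 9!/4! - 9!/5! + 9!/6! - 9!/7! + 9!/8! - 9!/9!
= 362880 - 362880 + 181440 - 60480 + 15120 - 3024 + 504 - 72 + 9 - 1
= 133496

133496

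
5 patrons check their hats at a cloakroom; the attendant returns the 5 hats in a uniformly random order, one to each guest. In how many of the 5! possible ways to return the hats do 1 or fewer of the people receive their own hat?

Sum C(5,i)·!(5-i) for i = 0..1:
  i=0: C(5,0)·!5 = 1·44 = 44
  i=1: C(5,1)·!4 = 5·9 = 45
Total = 89.

89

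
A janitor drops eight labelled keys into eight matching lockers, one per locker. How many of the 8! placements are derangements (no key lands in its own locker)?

!8 = 8! · Σ_{k=0}^{8} (-1)^k/k!
= 8! - 8!/1! + 8!/2! - 8!/3! + 8!/4! - 8!/5! + 8!/6! - 8!/7! + 8!/8!
= 40320 - 40320 + 20160 - 6720 + 1680 - 336 + 56 - 8 + 1
= 14833

14833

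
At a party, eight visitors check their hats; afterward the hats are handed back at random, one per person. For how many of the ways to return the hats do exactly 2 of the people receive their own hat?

7420

Choose which 2 of the 8 are fixed: C(8,2) = 28.
The remaining 6 must be deranged: !6 = 265.
Total: 28 × 265 = 7420.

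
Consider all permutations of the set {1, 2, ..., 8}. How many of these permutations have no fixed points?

14833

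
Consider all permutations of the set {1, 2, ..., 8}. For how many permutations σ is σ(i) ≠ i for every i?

14833

The number of derangements of 8 is !8 = Σ_{k=0}^{8} (-1)^k·8!/k!
= 8! - 8!/1! + 8!/2! - 8!/3! + 8!/4! - 8!/5! + 8!/6! - 8!/7! + 8!/8!
= 40320 - 40320 + 20160 - 6720 + 1680 - 336 + 56 - 8 + 1
= 14833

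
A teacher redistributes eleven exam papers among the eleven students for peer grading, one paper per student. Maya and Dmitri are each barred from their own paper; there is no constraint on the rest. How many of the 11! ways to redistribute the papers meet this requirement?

Inclusion-exclusion on the 2 forbidden self-matches:
Σ_{j=0}^{2} (-1)^j C(2,j)(11-j)!
= C(2,0)·11! - C(2,1)·10! + C(2,2)·9!
= 39916800 - 7257600 + 362880
= 33022080

33022080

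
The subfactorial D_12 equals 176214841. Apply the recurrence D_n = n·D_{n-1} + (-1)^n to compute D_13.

2290792932

D_13 = 13·176214841 - 1 = 2290792932.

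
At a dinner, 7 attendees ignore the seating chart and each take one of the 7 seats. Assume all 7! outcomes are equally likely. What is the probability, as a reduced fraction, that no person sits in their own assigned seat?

Favorable outcomes: !7 = 1854.
Total outcomes: 7! = 5040.
Probability = 1854/5040 = 103/280.

103/280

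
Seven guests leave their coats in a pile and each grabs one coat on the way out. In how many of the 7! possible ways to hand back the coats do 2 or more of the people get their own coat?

1331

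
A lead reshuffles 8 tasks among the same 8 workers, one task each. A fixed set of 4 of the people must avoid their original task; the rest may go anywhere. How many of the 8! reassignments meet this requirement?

24024

Let A_j be the event that the j-th constrained one is fixed. By inclusion-exclusion over the 4 events:
Σ_{j=0}^{4} (-1)^j C(4,j)(8-j)!
= C(4,0)·8! - C(4,1)·7! + C(4,2)·6! - C(4,3)·5! + C(4,4)·4!
= 40320 - 20160 + 4320 - 480 + 24
= 24024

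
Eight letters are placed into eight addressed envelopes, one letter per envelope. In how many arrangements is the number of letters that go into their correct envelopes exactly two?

7420

Choose which 2 of the 8 are fixed: C(8,2) = 28.
The other 6 form a derangement: !6 = 265.
Total: 28 × 265 = 7420.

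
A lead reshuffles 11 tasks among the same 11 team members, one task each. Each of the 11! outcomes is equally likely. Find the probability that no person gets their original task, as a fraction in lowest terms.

1468457/3991680

Favorable outcomes: !11 = 14684570.
Total outcomes: 11! = 39916800.
Probability = 14684570/39916800 = 1468457/3991680.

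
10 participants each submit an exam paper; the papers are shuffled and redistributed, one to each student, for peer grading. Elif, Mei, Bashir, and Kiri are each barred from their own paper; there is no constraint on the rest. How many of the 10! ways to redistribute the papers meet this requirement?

2399760

Let A_j be the event that the j-th constrained one is fixed. By inclusion-exclusion over the 4 events:
Σ_{j=0}^{4} (-1)^j C(4,j)(10-j)!
= C(4,0)·10! - C(4,1)·9! + C(4,2)·8! - C(4,3)·7! + C(4,4)·6!
= 3628800 - 1451520 + 241920 - 20160 + 720
= 2399760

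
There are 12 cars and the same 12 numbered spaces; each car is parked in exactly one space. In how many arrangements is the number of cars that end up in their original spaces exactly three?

29369120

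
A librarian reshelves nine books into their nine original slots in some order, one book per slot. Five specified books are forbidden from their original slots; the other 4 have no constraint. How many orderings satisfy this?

Let A_j be the event that the j-th constrained one is fixed. By inclusion-exclusion over the 5 events:
Σ_{j=0}^{5} (-1)^j C(5,j)(9-j)!
= C(5,0)·9! - C(5,1)·8! + C(5,2)·7! - C(5,3)·6! + C(5,4)·5! - C(5,5)·4!
= 362880 - 201600 + 50400 - 7200 + 600 - 24
= 205056

205056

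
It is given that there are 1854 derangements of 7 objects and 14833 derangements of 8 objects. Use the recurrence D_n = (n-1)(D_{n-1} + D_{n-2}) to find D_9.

133496

D_9 = (9-1)·(D_8 + D_7) = 8·(14833 + 1854) = 8·16687 = 133496.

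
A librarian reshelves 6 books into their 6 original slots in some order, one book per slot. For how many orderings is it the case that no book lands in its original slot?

The number of derangements of 6 is !6 = Σ_{k=0}^{6} (-1)^k·6!/k!
= 6! - 6!/1! + 6!/2! - 6!/3! + 6!/4! - 6!/5! + 6!/6!
= 720 - 720 + 360 - 120 + 30 - 6 + 1
= 265

265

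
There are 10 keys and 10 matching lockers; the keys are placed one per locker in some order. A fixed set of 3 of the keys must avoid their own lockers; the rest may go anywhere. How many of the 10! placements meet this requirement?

Let A_j be the event that the j-th constrained one is fixed. By inclusion-exclusion over the 3 events:
Σ_{j=0}^{3} (-1)^j C(3,j)(10-j)!
= C(3,0)·10! - C(3,1)·9! + C(3,2)·8! - C(3,3)·7!
= 3628800 - 1088640 + 120960 - 5040
= 2656080

2656080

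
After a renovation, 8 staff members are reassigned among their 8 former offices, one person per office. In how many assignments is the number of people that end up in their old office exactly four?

630

Choose which 4 of the 8 are fixed: C(8,4) = 70.
The other 4 form a derangement: !4 = 9.
Total: 70 × 9 = 630.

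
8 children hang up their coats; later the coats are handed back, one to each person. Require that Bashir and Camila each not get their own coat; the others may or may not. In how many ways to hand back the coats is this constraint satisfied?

30960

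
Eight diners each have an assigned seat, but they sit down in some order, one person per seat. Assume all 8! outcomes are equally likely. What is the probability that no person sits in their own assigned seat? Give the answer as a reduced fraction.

2119/5760

Favorable outcomes: !8 = 14833.
Total outcomes: 8! = 40320.
Probability = 14833/40320 = 2119/5760.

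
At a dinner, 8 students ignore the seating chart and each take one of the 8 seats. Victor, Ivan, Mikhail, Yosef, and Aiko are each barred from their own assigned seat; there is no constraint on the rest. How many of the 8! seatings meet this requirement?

21234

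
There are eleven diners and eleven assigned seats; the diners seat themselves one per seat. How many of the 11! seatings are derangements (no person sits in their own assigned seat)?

14684570

The number of derangements of 11 is !11 = Σ_{k=0}^{11} (-1)^k·11!/k!
= 11! - 11!/1! + 11!/2! - 11!/3! + 11!/4! - 11!/5! + 11!/6! - 11!/7! + 11!/8! - 11!/9! + 11!/10! - 11!/11!
= 39916800 - 39916800 + 19958400 - 6652800 + 1663200 - 332640 + 55440 - 7920 + 990 - 110 + 11 - 1
= 14684570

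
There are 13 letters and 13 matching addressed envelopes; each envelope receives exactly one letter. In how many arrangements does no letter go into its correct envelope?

2290792932

The number of derangements of 13 is !13 = Σ_{k=0}^{13} (-1)^k·13!/k!
= 13! - 13!/1! + 13!/2! - 13!/3! + 13!/4! - 13!/5! + 13!/6! - 13!/7! + 13!/8! - 13!/9! + 13!/10! - 13!/11! + 13!/12! - 13!/13!
= 6227020800 - 6227020800 + 3113510400 - 1037836800 + 259459200 - 51891840 + 8648640 - 1235520 + 154440 - 17160 + 1716 - 156 + 13 - 1
= 2290792932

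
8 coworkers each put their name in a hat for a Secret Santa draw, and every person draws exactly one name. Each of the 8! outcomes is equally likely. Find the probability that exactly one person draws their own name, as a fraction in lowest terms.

103/280

Favorable outcomes: C(8,1)·!7 = 8·1854 = 14832.
Total outcomes: 8! = 40320.
Probability = 14832/40320 = 103/280.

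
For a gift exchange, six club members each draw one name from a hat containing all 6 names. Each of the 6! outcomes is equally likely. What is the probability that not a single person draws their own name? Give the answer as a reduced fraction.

53/144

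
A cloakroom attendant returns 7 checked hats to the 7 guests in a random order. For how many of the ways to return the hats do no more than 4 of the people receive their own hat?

# with exactly i fixed is C(7,i)·!(7-i); sum over i=0..4:
  i=0: C(7,0)·!7 = 1·1854 = 1854
  i=1: C(7,1)·!6 = 7·265 = 1855
  i=2: C(7,2)·!5 = 21·44 = 924
  i=3: C(7,3)·!4 = 35·9 = 315
  i=4: C(7,4)·!3 = 35·2 = 70
Total = 5018.

5018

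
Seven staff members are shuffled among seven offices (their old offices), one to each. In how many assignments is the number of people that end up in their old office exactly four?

70

Pick the 4 fixed positions: C(7,4) = 35 ways.
The other 3 form a derangement: !3 = 2.
Total: 35 × 2 = 70.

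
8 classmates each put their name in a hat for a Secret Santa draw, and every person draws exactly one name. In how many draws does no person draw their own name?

Use !n = (n-1)(!(n-1) + !(n-2)).
!8 = 7·(1854 + 265) = 7·2119 = 14833

14833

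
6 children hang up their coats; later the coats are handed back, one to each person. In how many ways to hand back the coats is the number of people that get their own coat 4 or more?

16

# with exactly i fixed is C(6,i)·!(6-i); sum over i=4..6:
  i=4: C(6,4)·!2 = 15·1 = 15
  i=5: C(6,5)·!1 = 6·0 = 0
  i=6: C(6,6)·!0 = 1·1 = 1
Total = 16.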